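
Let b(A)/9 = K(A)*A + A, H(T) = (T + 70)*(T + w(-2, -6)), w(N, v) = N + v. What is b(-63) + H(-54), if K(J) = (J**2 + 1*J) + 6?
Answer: -2219663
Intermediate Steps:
K(J) = 6 + J + J**2 (K(J) = (J**2 + J) + 6 = (J + J**2) + 6 = 6 + J + J**2)
H(T) = (-8 + T)*(70 + T) (H(T) = (T + 70)*(T + (-2 - 6)) = (70 + T)*(T - 8) = (70 + T)*(-8 + T) = (-8 + T)*(70 + T))
b(A) = 9*A + 9*A*(6 + A + A**2) (b(A) = 9*((6 + A + A**2)*A + A) = 9*(A*(6 + A + A**2) + A) = 9*(A + A*(6 + A + A**2)) = 9*A + 9*A*(6 + A + A**2))
b(-63) + H(-54) = 9*(-63)*(7 - 63 + (-63)**2) + (-560 + (-54)**2 + 62*(-54)) = 9*(-63)*(7 - 63 + 3969) + (-560 + 2916 - 3348) = 9*(-63)*3913 - 992 = -2218671 - 992 = -2219663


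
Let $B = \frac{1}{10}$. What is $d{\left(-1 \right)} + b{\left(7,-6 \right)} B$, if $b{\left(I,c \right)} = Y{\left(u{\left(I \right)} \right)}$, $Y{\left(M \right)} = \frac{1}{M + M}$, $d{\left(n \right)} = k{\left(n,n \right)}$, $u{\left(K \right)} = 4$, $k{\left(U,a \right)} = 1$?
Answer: $\frac{81}{80} \approx 1.0125$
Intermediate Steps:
$d{\left(n \right)} = 1$
$B = \frac{1}{10} \approx 0.1$
$Y{\left(M \right)} = \frac{1}{2 M}$
$b{\left(I,c \right)} = \frac{1}{8}$ ($b{\left(I,c \right)} = \frac{1}{2 \cdot 4} = \frac{1}{2} \cdot \frac{1}{4} = \frac{1}{8}$)
$d{\left(-1 \right)} + b{\left(7,-6 \right)} B = 1 + \frac{1}{8} \cdot \frac{1}{10} = 1 + \frac{1}{80} = \frac{81}{80}$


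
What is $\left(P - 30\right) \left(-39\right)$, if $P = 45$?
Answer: $-585$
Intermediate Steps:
$\left(P - 30\right) \left(-39\right) = \left(45 - 30\right) \left(-39\right) = 15 \left(-39\right) = -585$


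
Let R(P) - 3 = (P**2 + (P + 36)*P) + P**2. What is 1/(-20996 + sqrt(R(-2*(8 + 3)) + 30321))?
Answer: -5249/110200258 - sqrt(7746)/220400516 ≈ -4.8031e-5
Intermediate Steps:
R(P) = 3 + 2*P**2 + P*(36 + P) (R(P) = 3 + ((P**2 + (P + 36)*P) + P**2) = 3 + ((P**2 + (36 + P)*P) + P**2) = 3 + ((P**2 + P*(36 + P)) + P**2) = 3 + (2*P**2 + P*(36 + P)) = 3 + 2*P**2 + P*(36 + P))
1/(-20996 + sqrt(R(-2*(8 + 3)) + 30321)) = 1/(-20996 + sqrt((3 + 3*(-2*(8 + 3))**2 + 36*(-2*(8 + 3))) + 30321)) = 1/(-20996 + sqrt((3 + 3*(-2*11)**2 + 36*(-2*11)) + 30321)) = 1/(-20996 + sqrt((3 + 3*(-22)**2 + 36*(-22)) + 30321)) = 1/(-20996 + sqrt((3 + 3*484 - 792) + 30321)) = 1/(-20996 + sqrt((3 + 1452 - 792) + 30321)) = 1/(-20996 + sqrt(663 + 30321)) = 1/(-20996 + sqrt(30984)) = 1/(-20996 + 2*sqrt(7746))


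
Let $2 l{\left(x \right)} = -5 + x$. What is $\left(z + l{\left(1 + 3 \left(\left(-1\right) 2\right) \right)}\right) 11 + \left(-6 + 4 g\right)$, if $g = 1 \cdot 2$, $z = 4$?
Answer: $-9$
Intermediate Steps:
$g = 2$
$l{\left(x \right)} = - \frac{5}{2} + \frac{x}{2}$ ($l{\left(x \right)} = \frac{-5 + x}{2} = - \frac{5}{2} + \frac{x}{2}$)
$\left(z + l{\left(1 + 3 \left(\left(-1\right) 2\right) \right)}\right) 11 + \left(-6 + 4 g\right) = \left(4 - \left(\frac{5}{2} - \frac{1 + 3 \left(\left(-1\right) 2\right)}{2}\right)\right) 11 + \left(-6 + 4 \cdot 2\right) = \left(4 - \left(\frac{5}{2} - \frac{1 + 3 \left(-2\right)}{2}\right)\right) 11 + \left(-6 + 8\right) = \left(4 - \left(\frac{5}{2} - \frac{1 - 6}{2}\right)\right) 11 + 2 = \left(4 + \left(- \frac{5}{2} + \frac{1}{2} \left(-5\right)\right)\right) 11 + 2 = \left(4 - 5\right) 11 + 2 = \left(-1\right) 11 + 2 = -11 + 2 = -9$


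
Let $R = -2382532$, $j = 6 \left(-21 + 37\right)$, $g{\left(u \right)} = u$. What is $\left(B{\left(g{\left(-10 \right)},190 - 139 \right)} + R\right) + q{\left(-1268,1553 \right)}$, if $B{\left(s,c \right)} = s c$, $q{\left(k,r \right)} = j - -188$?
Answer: $-2382758$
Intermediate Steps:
$j = 96$ ($j = 6 \cdot 16 = 96$)
$q{\left(k,r \right)} = 284$ ($q{\left(k,r \right)} = 96 - -188 = 96 + 188 = 284$)
$B{\left(s,c \right)} = c s$
$\left(B{\left(g{\left(-10 \right)},190 - 139 \right)} + R\right) + q{\left(-1268,1553 \right)} = \left(\left(190 - 139\right) \left(-10\right) - 2382532\right) + 284 = \left(51 \left(-10\right) - 2382532\right) + 284 = \left(-510 - 2382532\right) + 284 = -2383042 + 284 = -2382758$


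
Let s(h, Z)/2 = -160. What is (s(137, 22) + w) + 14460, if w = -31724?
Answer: -17584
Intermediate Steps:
s(h, Z) = -320 (s(h, Z) = 2*(-160) = -320)
(s(137, 22) + w) + 14460 = (-320 - 31724) + 14460 = -32044 + 14460 = -17584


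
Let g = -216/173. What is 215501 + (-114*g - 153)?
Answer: 37279828/173 ≈ 2.1549e+5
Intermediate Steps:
g = -216/173 (g = -216*1/173 = -216/173 ≈ -1.2486)
215501 + (-114*g - 153) = 215501 + (-114*(-216/173) - 153) = 215501 + (24624/173 - 153) = 215501 - 1845/173 = 37279828/173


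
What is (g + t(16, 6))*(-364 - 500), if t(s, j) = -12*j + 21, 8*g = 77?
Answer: 35748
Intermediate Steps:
g = 77/8 (g = (⅛)*77 = 77/8 ≈ 9.6250)
t(s, j) = 21 - 12*j
(g + t(16, 6))*(-364 - 500) = (77/8 + (21 - 12*6))*(-364 - 500) = (77/8 + (21 - 72))*(-864) = (77/8 - 51)*(-864) = -331/8*(-864) = 35748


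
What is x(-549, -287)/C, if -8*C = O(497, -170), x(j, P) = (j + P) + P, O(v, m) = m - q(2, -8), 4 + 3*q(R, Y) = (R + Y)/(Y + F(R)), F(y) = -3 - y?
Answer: -43797/823 ≈ -53.216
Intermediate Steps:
q(R, Y) = -4/3 + (R + Y)/(3*(-3 + Y - R)) (q(R, Y) = -4/3 + ((R + Y)/(Y + (-3 - R)))/3 = -4/3 + ((R + Y)/(-3 + Y - R))/3 = -4/3 + (R + Y)/(3*(-3 + Y - R)))
O(v, m) = 46/39 + m (O(v, m) = m - (-4 - 8 - 5/3*2)/(3 + 2 - 1*(-8)) = m - (-4 - 8 - 10/3)/(3 + 2 + 8) = m - (-46)/(13*3) = m - 1*(-46/39) = m + 46/39 = 46/39 + m)
x(j, P) = j + 2*P (x(j, P) = (P + j) + P = j + 2*P)
C = 823/39 (C = -(46/39 - 170)/8 = -1/8*(-6584/39) = 823/39 ≈ 21.103)
x(-549, -287)/C = (-549 + 2*(-287))/(823/39) = (-549 - 574)*(39/823) = -1123*39/823 = -43797/823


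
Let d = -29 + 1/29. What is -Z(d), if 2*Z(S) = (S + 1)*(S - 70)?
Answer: -1163785/841 ≈ -1383.8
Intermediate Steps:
d = -840/29 (d = -29 + 1/29 = -840/29 ≈ -28.966)
Z(S) = (1 + S)*(-70 + S)/2 (Z(S) = ((S + 1)*(S - 70))/2 = ((1 + S)*(-70 + S))/2 = (1 + S)*(-70 + S)/2)
-Z(d) = -(-35 + (-840/29)²/2 - 69/2*(-840/29)) = -(-35 + (½)*(705600/841) + 28980/29) = -(-35 + 352800/841 + 28980/29) = -1*1163785/841 = -1163785/841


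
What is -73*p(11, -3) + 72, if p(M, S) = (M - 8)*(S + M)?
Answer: -1680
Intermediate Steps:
p(M, S) = (-8 + M)*(M + S)
-73*p(11, -3) + 72 = -73*(11² - 8*11 - 8*(-3) + 11*(-3)) + 72 = -73*(121 - 88 + 24 - 33) + 72 = -73*24 + 72 = -1752 + 72 = -1680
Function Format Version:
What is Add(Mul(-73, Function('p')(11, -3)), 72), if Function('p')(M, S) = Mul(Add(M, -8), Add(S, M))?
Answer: -1680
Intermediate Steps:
Function('p')(M, S) = Mul(Add(-8, M), Add(M, S))
Add(Mul(-73, Function('p')(11, -3)), 72) = Add(Mul(-73, Add(Pow(11, 2), Mul(-8, 11), Mul(-8, -3), Mul(11, -3))), 72) = Add(Mul(-73, Add(121, -88, 24, -33)), 72) = Add(Mul(-73, 24), 72) = Add(-1752, 72) = -1680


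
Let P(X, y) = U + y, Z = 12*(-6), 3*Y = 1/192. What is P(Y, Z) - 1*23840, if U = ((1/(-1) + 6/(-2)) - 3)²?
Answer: -23863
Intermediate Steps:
Y = 1/576 (Y = (⅓)/192 = (⅓)*(1/192) = 1/576 ≈ 0.0017361)
Z = -72
U = 49 (U = ((1*(-1) + 6*(-½)) - 3)² = ((-1 - 3) - 3)² = (-4 - 3)² = (-7)² = 49)
P(X, y) = 49 + y
P(Y, Z) - 1*23840 = (49 - 72) - 1*23840 = -23 - 23840 = -23863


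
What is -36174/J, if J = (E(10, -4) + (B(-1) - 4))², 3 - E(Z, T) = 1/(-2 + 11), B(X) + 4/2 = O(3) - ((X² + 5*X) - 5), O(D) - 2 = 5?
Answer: -1465047/6728 ≈ -217.75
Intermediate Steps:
O(D) = 7 (O(D) = 2 + 5 = 7)
B(X) = 10 - X² - 5*X (B(X) = -2 + (7 - ((X² + 5*X) - 5)) = -2 + (7 - (-5 + X² + 5*X)) = -2 + (7 + (5 - X² - 5*X)) = -2 + (12 - X² - 5*X) = 10 - X² - 5*X)
E(Z, T) = 26/9 (E(Z, T) = 3 - 1/(-2 + 11) = 3 - 1/9 = 3 - 1*⅑ = 3 - ⅑ = 26/9)
J = 13456/81 (J = (26/9 + ((10 - 1*(-1)² - 5*(-1)) - 4))² = (26/9 + ((10 - 1*1 + 5) - 4))² = (26/9 + ((10 - 1 + 5) - 4))² = (26/9 + (14 - 4))² = (26/9 + 10)² = (116/9)² = 13456/81 ≈ 166.12)
-36174/J = -36174/13456/81 = -36174*81/13456 = -1465047/6728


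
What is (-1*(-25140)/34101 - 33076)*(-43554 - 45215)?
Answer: 33374171303728/11367 ≈ 2.9361e+9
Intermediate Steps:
(-1*(-25140)/34101 - 33076)*(-43554 - 45215) = (25140*(1/34101) - 33076)*(-88769) = (8380/11367 - 33076)*(-88769) = -375966512/11367*(-88769) = 33374171303728/11367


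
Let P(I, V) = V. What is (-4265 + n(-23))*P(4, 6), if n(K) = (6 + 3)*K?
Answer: -26832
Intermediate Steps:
n(K) = 9*K
(-4265 + n(-23))*P(4, 6) = (-4265 + 9*(-23))*6 = (-4265 - 207)*6 = -4472*6 = -26832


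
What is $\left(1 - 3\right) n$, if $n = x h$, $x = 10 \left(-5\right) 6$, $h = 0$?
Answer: $0$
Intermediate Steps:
$x = -300$ ($x = \left(-50\right) 6 = -300$)
$n = 0$ ($n = \left(-300\right) 0 = 0$)
$\left(1 - 3\right) n = \left(1 - 3\right) 0 = \left(-2\right) 0 = 0$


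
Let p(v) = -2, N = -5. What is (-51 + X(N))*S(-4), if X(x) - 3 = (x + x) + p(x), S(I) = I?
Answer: 240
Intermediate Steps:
X(x) = 1 + 2*x (X(x) = 3 + ((x + x) - 2) = 3 + (2*x - 2) = 3 + (-2 + 2*x) = 1 + 2*x)
(-51 + X(N))*S(-4) = (-51 + (1 + 2*(-5)))*(-4) = (-51 + (1 - 10))*(-4) = (-51 - 9)*(-4) = -60*(-4) = 240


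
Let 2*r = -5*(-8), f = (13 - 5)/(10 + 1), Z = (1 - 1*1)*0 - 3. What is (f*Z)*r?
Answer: -480/11 ≈ -43.636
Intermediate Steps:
Z = -3 (Z = (1 - 1)*0 - 3 = 0*0 - 3 = 0 - 3 = -3)
f = 8/11 ≈ 0.72727
r = 20 (r = (-5*(-8))/2 = (1/2)*40 = 20)
(f*Z)*r = ((8/11)*(-3))*20 = -24/11*20 = -480/11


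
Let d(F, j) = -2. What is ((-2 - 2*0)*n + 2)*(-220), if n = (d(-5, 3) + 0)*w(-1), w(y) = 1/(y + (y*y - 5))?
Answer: -264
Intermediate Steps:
w(y) = 1/(-5 + y + y²) (w(y) = 1/(y + (y² - 5)) = 1/(y + (-5 + y²)) = 1/(-5 + y + y²))
n = ⅖ (n = (-2 + 0)/(-5 - 1 + (-1)²) = -2/(-5 - 1 + 1) = -2/(-5) = -2*(-⅕) = ⅖ ≈ 0.40000)
((-2 - 2*0)*n + 2)*(-220) = ((-2 - 2*0)*(⅖) + 2)*(-220) = ((-2 + 0)*(⅖) + 2)*(-220) = (-2*⅖ + 2)*(-220) = (-⅘ + 2)*(-220) = (6/5)*(-220) = -264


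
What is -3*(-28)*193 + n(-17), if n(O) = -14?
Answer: 16198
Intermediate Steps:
-3*(-28)*193 + n(-17) = -3*(-28)*193 - 14 = 84*193 - 14 = 16212 - 14 = 16198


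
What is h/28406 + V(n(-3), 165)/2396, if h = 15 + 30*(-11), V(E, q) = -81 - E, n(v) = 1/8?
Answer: -1748101/38891872 ≈ -0.044948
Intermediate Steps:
n(v) = ⅛
h = -315 (h = 15 - 330 = -315)
h/28406 + V(n(-3), 165)/2396 = -315/28406 + (-81 - 1*⅛)/2396 = -315*1/28406 + (-81 - ⅛)*(1/2396) = -45/4058 - 649/8*1/2396 = -45/4058 - 649/19168 = -1748101/38891872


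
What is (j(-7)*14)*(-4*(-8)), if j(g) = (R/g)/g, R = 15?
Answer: 960/7 ≈ 137.14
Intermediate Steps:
j(g) = 15/g**2 (j(g) = (15/g)/g = 15/g**2)
(j(-7)*14)*(-4*(-8)) = ((15/(-7)**2)*14)*(-4*(-8)) = ((15*(1/49))*14)*32 = ((15/49)*14)*32 = (30/7)*32 = 960/7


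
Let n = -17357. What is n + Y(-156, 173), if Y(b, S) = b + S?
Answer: -17340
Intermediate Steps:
Y(b, S) = S + b
n + Y(-156, 173) = -17357 + (173 - 156) = -17357 + 17 = -17340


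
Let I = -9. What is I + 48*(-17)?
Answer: -825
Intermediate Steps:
I + 48*(-17) = -9 + 48*(-17) = -9 - 816 = -825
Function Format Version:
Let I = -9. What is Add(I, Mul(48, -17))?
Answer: -825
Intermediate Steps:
Add(I, Mul(48, -17)) = Add(-9, Mul(48, -17)) = Add(-9, -816) = -825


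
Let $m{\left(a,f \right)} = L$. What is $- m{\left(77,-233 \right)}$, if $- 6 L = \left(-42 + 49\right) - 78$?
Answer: $- \frac{71}{6} \approx -11.833$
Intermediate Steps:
$L = \frac{71}{6}$ ($L = - \frac{\left(-42 + 49\right) - 78}{6} = - \frac{7 - 78}{6} = \left(- \frac{1}{6}\right) \left(-71\right) = \frac{71}{6} \approx 11.833$)
$m{\left(a,f \right)} = \frac{71}{6}$
$- m{\left(77,-233 \right)} = \left(-1\right) \frac{71}{6} = - \frac{71}{6}$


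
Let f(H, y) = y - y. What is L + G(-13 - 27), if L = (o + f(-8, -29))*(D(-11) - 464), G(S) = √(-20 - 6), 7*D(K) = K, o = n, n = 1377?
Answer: -4487643/7 + I*√26 ≈ -6.4109e+5 + 5.099*I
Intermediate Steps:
o = 1377
D(K) = K/7
G(S) = I*√26 (G(S) = √(-26) = I*√26)
f(H, y) = 0
L = -4487643/7 (L = (1377 + 0)*((⅐)*(-11) - 464) = 1377*(-11/7 - 464) = 1377*(-3259/7) = -4487643/7 ≈ -6.4109e+5)
L + G(-13 - 27) = -4487643/7 + I*√26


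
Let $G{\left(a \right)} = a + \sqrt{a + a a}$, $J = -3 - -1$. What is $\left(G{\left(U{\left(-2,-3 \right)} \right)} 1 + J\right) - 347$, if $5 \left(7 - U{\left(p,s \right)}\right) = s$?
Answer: $- \frac{1707}{5} + \frac{\sqrt{1634}}{5} \approx -333.32$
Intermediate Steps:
$U{\left(p,s \right)} = 7 - \frac{s}{5}$
$J = -2$ ($J = -3 + 1 = -2$)
$G{\left(a \right)} = a + \sqrt{a + a^{2}}$
$\left(G{\left(U{\left(-2,-3 \right)} \right)} 1 + J\right) - 347 = \left(\left(\left(7 - - \frac{3}{5}\right) + \sqrt{\left(7 - - \frac{3}{5}\right) \left(1 + \left(7 - - \frac{3}{5}\right)\right)}\right) 1 - 2\right) - 347 = \left(\left(\left(7 + \frac{3}{5}\right) + \sqrt{\left(7 + \frac{3}{5}\right) \left(1 + \left(7 + \frac{3}{5}\right)\right)}\right) 1 - 2\right) - 347 = \left(\left(\frac{38}{5} + \sqrt{\frac{38 \left(1 + \frac{38}{5}\right)}{5}}\right) 1 - 2\right) - 347 = \left(\left(\frac{38}{5} + \sqrt{\frac{38}{5} \cdot \frac{43}{5}}\right) 1 - 2\right) - 347 = \left(\left(\frac{38}{5} + \sqrt{\frac{1634}{25}}\right) 1 - 2\right) - 347 = \left(\left(\frac{38}{5} + \frac{\sqrt{1634}}{5}\right) 1 - 2\right) - 347 = \left(\left(\frac{38}{5} + \frac{\sqrt{1634}}{5}\right) - 2\right) - 347 = \left(\frac{28}{5} + \frac{\sqrt{1634}}{5}\right) - 347 = - \frac{1707}{5} + \frac{\sqrt{1634}}{5}$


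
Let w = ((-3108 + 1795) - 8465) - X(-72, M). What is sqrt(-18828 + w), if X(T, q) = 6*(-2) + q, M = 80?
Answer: 9*I*sqrt(354) ≈ 169.33*I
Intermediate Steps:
X(T, q) = -12 + q
w = -9846 (w = ((-3108 + 1795) - 8465) - (-12 + 80) = (-1313 - 8465) - 1*68 = -9778 - 68 = -9846)
sqrt(-18828 + w) = sqrt(-18828 - 9846) = sqrt(-28674) = 9*I*sqrt(354)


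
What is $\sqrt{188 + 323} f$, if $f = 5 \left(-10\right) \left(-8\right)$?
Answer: $400 \sqrt{511} \approx 9042.1$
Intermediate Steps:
$f = 400$ ($f = \left(-50\right) \left(-8\right) = 400$)
$\sqrt{188 + 323} f = \sqrt{188 + 323} \cdot 400 = \sqrt{511} \cdot 400 = 400 \sqrt{511}$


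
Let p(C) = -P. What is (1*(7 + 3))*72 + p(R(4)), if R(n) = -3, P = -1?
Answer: 721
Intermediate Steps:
p(C) = 1 (p(C) = -1*(-1) = 1)
(1*(7 + 3))*72 + p(R(4)) = (1*(7 + 3))*72 + 1 = (1*10)*72 + 1 = 10*72 + 1 = 720 + 1 = 721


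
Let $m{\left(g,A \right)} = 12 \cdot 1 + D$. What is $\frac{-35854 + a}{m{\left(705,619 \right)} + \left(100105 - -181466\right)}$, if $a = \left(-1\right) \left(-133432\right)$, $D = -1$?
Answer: $\frac{48789}{140791} \approx 0.34653$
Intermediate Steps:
$m{\left(g,A \right)} = 11$ ($m{\left(g,A \right)} = 12 \cdot 1 - 1 = 12 - 1 = 11$)
$a = 133432$
$\frac{-35854 + a}{m{\left(705,619 \right)} + \left(100105 - -181466\right)} = \frac{-35854 + 133432}{11 + \left(100105 - -181466\right)} = \frac{97578}{11 + \left(100105 + 181466\right)} = \frac{97578}{11 + 281571} = \frac{97578}{281582} = 97578 \cdot \frac{1}{281582} = \frac{48789}{140791}$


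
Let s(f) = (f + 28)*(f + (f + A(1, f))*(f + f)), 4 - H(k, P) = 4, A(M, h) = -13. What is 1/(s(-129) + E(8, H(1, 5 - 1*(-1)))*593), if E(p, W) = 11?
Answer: -1/3680684 ≈ -2.7169e-7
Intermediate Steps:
H(k, P) = 0 (H(k, P) = 4 - 1*4 = 4 - 4 = 0)
s(f) = (28 + f)*(f + 2*f*(-13 + f)) (s(f) = (f + 28)*(f + (f - 13)*(f + f)) = (28 + f)*(f + (-13 + f)*(2*f)) = (28 + f)*(f + 2*f*(-13 + f)))
1/(s(-129) + E(8, H(1, 5 - 1*(-1)))*593) = 1/(-129*(-700 + 2*(-129)**2 + 31*(-129)) + 11*593) = 1/(-129*(-700 + 2*16641 - 3999) + 6523) = 1/(-129*(-700 + 33282 - 3999) + 6523) = 1/(-129*28583 + 6523) = 1/(-3687207 + 6523) = 1/(-3680684) = -1/3680684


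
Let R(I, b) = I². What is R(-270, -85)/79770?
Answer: 2430/2659 ≈ 0.91388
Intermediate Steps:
R(-270, -85)/79770 = (-270)²/79770 = 72900*(1/79770) = 2430/2659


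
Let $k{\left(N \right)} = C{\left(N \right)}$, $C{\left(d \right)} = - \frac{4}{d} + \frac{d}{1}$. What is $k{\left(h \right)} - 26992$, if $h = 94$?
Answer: $- \frac{1264208}{47} \approx -26898.0$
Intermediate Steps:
$C{\left(d \right)} = d - \frac{4}{d}$ ($C{\left(d \right)} = - \frac{4}{d} + d 1 = - \frac{4}{d} + d = d - \frac{4}{d}$)
$k{\left(N \right)} = N - \frac{4}{N}$
$k{\left(h \right)} - 26992 = \left(94 - \frac{4}{94}\right) - 26992 = \left(94 - \frac{2}{47}\right) - 26992 = \frac{4416}{47} - 26992 = - \frac{1264208}{47}$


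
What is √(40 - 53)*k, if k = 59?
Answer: 59*I*√13 ≈ 212.73*I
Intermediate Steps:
√(40 - 53)*k = √(40 - 53)*59 = √(-13)*59 = (I*√13)*59 = 59*I*√13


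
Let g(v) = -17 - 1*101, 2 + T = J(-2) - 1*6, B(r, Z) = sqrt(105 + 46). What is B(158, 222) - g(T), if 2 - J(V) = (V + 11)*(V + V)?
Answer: 118 + sqrt(151) ≈ 130.29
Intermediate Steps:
B(r, Z) = sqrt(151)
J(V) = 2 - 2*V*(11 + V) (J(V) = 2 - (V + 11)*(V + V) = 2 - (11 + V)*2*V = 2 - 2*V*(11 + V))
T = 30 (T = -2 + ((2 - 22*(-2) - 2*(-2)**2) - 1*6) = -2 + ((2 + 44 - 2*4) - 6) = -2 + ((2 + 44 - 8) - 6) = -2 + (38 - 6) = -2 + 32 = 30)
g(v) = -118 (g(v) = -17 - 101 = -118)
B(158, 222) - g(T) = sqrt(151) - 1*(-118) = sqrt(151) + 118 = 118 + sqrt(151)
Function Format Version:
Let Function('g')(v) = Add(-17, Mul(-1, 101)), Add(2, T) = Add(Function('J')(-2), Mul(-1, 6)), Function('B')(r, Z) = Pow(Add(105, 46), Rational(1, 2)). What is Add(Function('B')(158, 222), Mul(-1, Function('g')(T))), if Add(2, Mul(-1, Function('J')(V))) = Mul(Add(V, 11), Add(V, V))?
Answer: Add(118, Pow(151, Rational(1, 2))) ≈ 130.29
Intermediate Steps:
Function('B')(r, Z) = Pow(151, Rational(1, 2))
Function('J')(V) = Add(2, Mul(-2, V, Add(11, V))) (Function('J')(V) = Add(2, Mul(-1, Mul(Add(V, 11), Add(V, V)))) = Add(2, Mul(-1, Mul(Add(11, V), Mul(2, V)))) = Add(2, Mul(-1, Mul(2, V, Add(11, V)))) = Add(2, Mul(-2, V, Add(11, V))))
T = 30 (T = Add(-2, Add(Add(2, Mul(-22, -2), Mul(-2, Pow(-2, 2))), Mul(-1, 6))) = Add(-2, Add(Add(2, 44, Mul(-2, 4)), -6)) = Add(-2, Add(Add(2, 44, -8), -6)) = Add(-2, Add(38, -6)) = Add(-2, 32) = 30)
Function('g')(v) = -118 (Function('g')(v) = Add(-17, -101) = -118)
Add(Function('B')(158, 222), Mul(-1, Function('g')(T))) = Add(Pow(151, Rational(1, 2)), Mul(-1, -118)) = Add(Pow(151, Rational(1, 2)), 118) = Add(118, Pow(151, Rational(1, 2)))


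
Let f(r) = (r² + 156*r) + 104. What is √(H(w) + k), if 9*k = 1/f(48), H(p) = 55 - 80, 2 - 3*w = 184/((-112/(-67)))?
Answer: I*√5508605926/14844 ≈ 5.0*I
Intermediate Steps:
f(r) = 104 + r² + 156*r
w = -1513/42 (w = ⅔ - 184/(3*((-112/(-67)))) = ⅔ - 184/(3*((-112*(-1/67)))) = ⅔ - 184/(3*112/67) = ⅔ - 184*67/(3*112) = ⅔ - ⅓*1541/14 = ⅔ - 1541/42 = -1513/42 ≈ -36.024)
H(p) = -25
k = 1/89064 (k = 1/(9*(104 + 48² + 156*48)) = 1/(9*(104 + 2304 + 7488)) = (⅑)/9896 = (⅑)*(1/9896) = 1/89064 ≈ 1.1228e-5)
√(H(w) + k) = √(-25 + 1/89064) = √(-2226599/89064) = I*√5508605926/14844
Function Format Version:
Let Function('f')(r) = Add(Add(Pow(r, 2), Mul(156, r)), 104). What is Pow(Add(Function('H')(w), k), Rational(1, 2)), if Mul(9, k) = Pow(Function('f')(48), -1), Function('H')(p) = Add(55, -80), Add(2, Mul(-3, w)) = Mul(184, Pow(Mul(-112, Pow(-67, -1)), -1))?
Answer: Mul(Rational(1, 14844), I, Pow(5508605926, Rational(1, 2))) ≈ Mul(5.0000, I)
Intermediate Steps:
Function('f')(r) = Add(104, Pow(r, 2), Mul(156, r))
w = Rational(-1513, 42) (w = Add(Rational(2, 3), Mul(Rational(-1, 3), Mul(184, Pow(Mul(-112, Pow(-67, -1)), -1)))) = Add(Rational(2, 3), Mul(Rational(-1, 3), Mul(184, Pow(Mul(-112, Rational(-1, 67)), -1)))) = Add(Rational(2, 3), Mul(Rational(-1, 3), Mul(184, Pow(Rational(112, 67), -1)))) = Add(Rational(2, 3), Mul(Rational(-1, 3), Mul(184, Rational(67, 112)))) = Add(Rational(2, 3), Mul(Rational(-1, 3), Rational(1541, 14))) = Add(Rational(2, 3), Rational(-1541, 42)) = Rational(-1513, 42) ≈ -36.024)
Function('H')(p) = -25
k = Rational(1, 89064) (k = Mul(Rational(1, 9), Pow(Add(104, Pow(48, 2), Mul(156, 48)), -1)) = Mul(Rational(1, 9), Pow(Add(104, 2304, 7488), -1)) = Mul(Rational(1, 9), Pow(9896, -1)) = Mul(Rational(1, 9), Rational(1, 9896)) = Rational(1, 89064) ≈ 1.1228e-5)
Pow(Add(Function('H')(w), k), Rational(1, 2)) = Pow(Add(-25, Rational(1, 89064)), Rational(1, 2)) = Pow(Rational(-2226599, 89064), Rational(1, 2)) = Mul(Rational(1, 14844), I, Pow(5508605926, Rational(1, 2)))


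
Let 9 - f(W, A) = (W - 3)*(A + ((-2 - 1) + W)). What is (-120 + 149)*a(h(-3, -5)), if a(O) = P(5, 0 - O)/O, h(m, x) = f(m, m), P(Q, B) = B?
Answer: -29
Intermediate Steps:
f(W, A) = 9 - (-3 + W)*(-3 + A + W) (f(W, A) = 9 - (W - 3)*(A + ((-2 - 1) + W)) = 9 - (-3 + W)*(A + (-3 + W)) = 9 - (-3 + W)*(-3 + A + W))
h(m, x) = -2*m² + 9*m (h(m, x) = -m² + 3*m + 6*m - m*m = -m² + 3*m + 6*m - m² = -2*m² + 9*m)
a(O) = -1 (a(O) = (0 - O)/O = (-O)/O = -1)
(-120 + 149)*a(h(-3, -5)) = (-120 + 149)*(-1) = 29*(-1) = -29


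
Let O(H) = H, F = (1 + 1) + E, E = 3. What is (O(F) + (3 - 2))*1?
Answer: 6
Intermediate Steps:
F = 5 (F = (1 + 1) + 3 = 2 + 3 = 5)
(O(F) + (3 - 2))*1 = (5 + (3 - 2))*1 = (5 + 1)*1 = 6*1 = 6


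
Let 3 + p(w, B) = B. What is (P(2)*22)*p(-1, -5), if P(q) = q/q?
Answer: -176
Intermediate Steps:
p(w, B) = -3 + B
P(q) = 1
(P(2)*22)*p(-1, -5) = (1*22)*(-3 - 5) = 22*(-8) = -176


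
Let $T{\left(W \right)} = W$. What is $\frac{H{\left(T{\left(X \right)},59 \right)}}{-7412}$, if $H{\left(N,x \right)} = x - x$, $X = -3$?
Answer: $0$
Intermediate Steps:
$H{\left(N,x \right)} = 0$
$\frac{H{\left(T{\left(X \right)},59 \right)}}{-7412} = \frac{0}{-7412} = 0 \left(- \frac{1}{7412}\right) = 0$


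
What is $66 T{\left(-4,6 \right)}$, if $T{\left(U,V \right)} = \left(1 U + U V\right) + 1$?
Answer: $-1782$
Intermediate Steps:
$T{\left(U,V \right)} = 1 + U + U V$ ($T{\left(U,V \right)} = \left(U + U V\right) + 1 = 1 + U + U V$)
$66 T{\left(-4,6 \right)} = 66 \left(1 - 4 - 24\right) = 66 \left(-27\right) = -1782$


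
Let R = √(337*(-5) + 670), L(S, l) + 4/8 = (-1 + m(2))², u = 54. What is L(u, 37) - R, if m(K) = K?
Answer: ½ - I*√1015 ≈ 0.5 - 31.859*I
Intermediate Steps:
L(S, l) = ½ (L(S, l) = -½ + (-1 + 2)² = -½ + 1² = -½ + 1 = ½)
R = I*√1015 (R = √(-1685 + 670) = √(-1015) = I*√1015 ≈ 31.859*I)
L(u, 37) - R = ½ - I*√1015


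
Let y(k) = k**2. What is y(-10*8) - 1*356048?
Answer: -349648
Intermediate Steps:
y(-10*8) - 1*356048 = (-10*8)**2 - 1*356048 = (-80)**2 - 356048 = 6400 - 356048 = -349648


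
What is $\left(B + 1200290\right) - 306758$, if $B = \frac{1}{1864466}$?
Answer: $\frac{1665960033913}{1864466} \approx 8.9353 \cdot 10^{5}$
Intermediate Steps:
$B = \frac{1}{1864466} \approx 5.3635 \cdot 10^{-7}$
$\left(B + 1200290\right) - 306758 = \left(\frac{1}{1864466} + 1200290\right) - 306758 = \frac{2237899895141}{1864466} - 306758 = \frac{1665960033913}{1864466}$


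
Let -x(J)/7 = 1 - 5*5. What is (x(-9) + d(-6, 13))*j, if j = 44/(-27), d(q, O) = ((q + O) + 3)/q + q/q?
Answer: -22088/81 ≈ -272.69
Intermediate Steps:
d(q, O) = 1 + (3 + O + q)/q (d(q, O) = ((O + q) + 3)/q + 1 = (3 + O + q)/q + 1 = 1 + (3 + O + q)/q)
x(J) = 168 (x(J) = -7*(1 - 5*5) = -7*(1 - 25) = -7*(-24) = 168)
j = -44/27 (j = 44*(-1/27) = -44/27 ≈ -1.6296)
(x(-9) + d(-6, 13))*j = (168 + (3 + 13 + 2*(-6))/(-6))*(-44/27) = (168 - (3 + 13 - 12)/6)*(-44/27) = (168 - ⅙*4)*(-44/27) = (168 - ⅔)*(-44/27) = (502/3)*(-44/27) = -22088/81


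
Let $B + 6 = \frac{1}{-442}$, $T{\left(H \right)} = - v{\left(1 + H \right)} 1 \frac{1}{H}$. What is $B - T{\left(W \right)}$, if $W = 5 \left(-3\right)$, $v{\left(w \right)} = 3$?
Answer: $- \frac{13707}{2210} \approx -6.2023$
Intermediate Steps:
$W = -15$
$T{\left(H \right)} = - \frac{3}{H}$ ($T{\left(H \right)} = - 3 \cdot 1 \frac{1}{H} = - \frac{3}{H}$)
$B = - \frac{2653}{442}$ ($B = -6 + \frac{1}{-442} = -6 - \frac{1}{442} = - \frac{2653}{442} \approx -6.0023$)
$B - T{\left(W \right)} = - \frac{2653}{442} - - \frac{3}{-15} = - \frac{2653}{442} - \left(-3\right) \left(- \frac{1}{15}\right) = - \frac{2653}{442} - \frac{1}{5} = - \frac{13707}{2210}$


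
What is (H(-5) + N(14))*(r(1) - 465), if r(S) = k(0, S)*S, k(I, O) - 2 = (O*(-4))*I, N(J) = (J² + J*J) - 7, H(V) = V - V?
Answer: -178255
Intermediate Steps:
H(V) = 0
N(J) = -7 + 2*J² (N(J) = (J² + J²) - 7 = 2*J² - 7 = -7 + 2*J²)
k(I, O) = 2 - 4*I*O (k(I, O) = 2 + (O*(-4))*I = 2 + (-4*O)*I = 2 - 4*I*O)
r(S) = 2*S (r(S) = (2 - 4*0*S)*S = (2 + 0)*S = 2*S)
(H(-5) + N(14))*(r(1) - 465) = (0 + (-7 + 2*14²))*(2*1 - 465) = (0 + (-7 + 2*196))*(2 - 465) = (0 + (-7 + 392))*(-463) = (0 + 385)*(-463) = 385*(-463) = -178255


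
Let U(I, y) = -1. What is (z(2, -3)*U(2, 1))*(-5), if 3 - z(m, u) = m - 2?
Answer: 15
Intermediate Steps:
z(m, u) = 5 - m (z(m, u) = 3 - (m - 2) = 3 - (-2 + m) = 3 + (2 - m) = 5 - m)
(z(2, -3)*U(2, 1))*(-5) = ((5 - 1*2)*(-1))*(-5) = ((5 - 2)*(-1))*(-5) = (3*(-1))*(-5) = -3*(-5) = 15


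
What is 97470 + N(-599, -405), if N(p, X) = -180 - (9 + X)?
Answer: 97686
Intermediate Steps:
N(p, X) = -189 - X (N(p, X) = -180 + (-9 - X) = -189 - X)
97470 + N(-599, -405) = 97470 + (-189 - 1*(-405)) = 97470 + (-189 + 405) = 97470 + 216 = 97686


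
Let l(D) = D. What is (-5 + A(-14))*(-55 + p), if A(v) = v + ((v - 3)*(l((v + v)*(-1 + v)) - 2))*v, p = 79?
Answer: 2387160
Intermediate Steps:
A(v) = v + v*(-3 + v)*(-2 + 2*v*(-1 + v)) (A(v) = v + ((v - 3)*((v + v)*(-1 + v) - 2))*v = v + ((-3 + v)*((2*v)*(-1 + v) - 2))*v = v + ((-3 + v)*(2*v*(-1 + v) - 2))*v = v + ((-3 + v)*(-2 + 2*v*(-1 + v)))*v = v + v*(-3 + v)*(-2 + 2*v*(-1 + v)))
(-5 + A(-14))*(-55 + p) = (-5 - 14*(7 - 8*(-14)² + 2*(-14)³ + 4*(-14)))*(-55 + 79) = (-5 - 14*(7 - 8*196 + 2*(-2744) - 56))*24 = (-5 - 14*(7 - 1568 - 5488 - 56))*24 = (-5 - 14*(-7105))*24 = (-5 + 99470)*24 = 99465*24 = 2387160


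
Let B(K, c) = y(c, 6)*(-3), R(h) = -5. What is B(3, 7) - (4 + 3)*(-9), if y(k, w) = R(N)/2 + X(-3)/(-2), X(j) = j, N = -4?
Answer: 66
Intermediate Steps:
y(k, w) = -1 (y(k, w) = -5/2 - 3/(-2) = -5*½ - 3*(-½) = -5/2 + 3/2 = -1)
B(K, c) = 3 (B(K, c) = -1*(-3) = 3)
B(3, 7) - (4 + 3)*(-9) = 3 - (4 + 3)*(-9) = 3 - 7*(-9) = 3 - 1*(-63) = 3 + 63 = 66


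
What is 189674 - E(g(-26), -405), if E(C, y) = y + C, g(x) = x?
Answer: 190105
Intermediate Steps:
E(C, y) = C + y
189674 - E(g(-26), -405) = 189674 - (-26 - 405) = 189674 - 1*(-431) = 189674 + 431 = 190105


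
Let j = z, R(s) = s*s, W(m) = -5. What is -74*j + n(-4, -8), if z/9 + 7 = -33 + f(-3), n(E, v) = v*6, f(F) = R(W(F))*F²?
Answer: -123258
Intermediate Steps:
R(s) = s²
f(F) = 25*F² (f(F) = (-5)²*F² = 25*F²)
n(E, v) = 6*v
z = 1665 (z = -63 + 9*(-33 + 25*(-3)²) = -63 + 9*(-33 + 25*9) = -63 + 9*(-33 + 225) = -63 + 9*192 = -63 + 1728 = 1665)
j = 1665
-74*j + n(-4, -8) = -74*1665 + 6*(-8) = -123210 - 48 = -123258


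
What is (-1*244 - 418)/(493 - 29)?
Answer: -331/232 ≈ -1.4267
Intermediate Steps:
(-1*244 - 418)/(493 - 29) = (-244 - 418)/464 = -662*1/464 = -331/232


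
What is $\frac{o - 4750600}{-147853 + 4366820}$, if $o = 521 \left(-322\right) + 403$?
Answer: $- \frac{4917959}{4218967} \approx -1.1657$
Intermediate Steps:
$o = -167359$ ($o = -167762 + 403 = -167359$)
$\frac{o - 4750600}{-147853 + 4366820} = \frac{-167359 - 4750600}{-147853 + 4366820} = - \frac{4917959}{4218967}$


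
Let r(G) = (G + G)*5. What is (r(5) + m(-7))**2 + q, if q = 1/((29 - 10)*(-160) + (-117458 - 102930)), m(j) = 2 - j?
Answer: 777752867/223428 ≈ 3481.0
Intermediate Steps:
r(G) = 10*G (r(G) = (2*G)*5 = 10*G)
q = -1/223428 (q = 1/(19*(-160) - 220388) = 1/(-3040 - 220388) = 1/(-223428) = -1/223428 ≈ -4.4757e-6)
(r(5) + m(-7))**2 + q = (10*5 + (2 - 1*(-7)))**2 - 1/223428 = (50 + (2 + 7))**2 - 1/223428 = (50 + 9)**2 - 1/223428 = 59**2 - 1/223428 = 3481 - 1/223428 = 777752867/223428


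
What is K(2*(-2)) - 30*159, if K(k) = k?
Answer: -4774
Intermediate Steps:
K(2*(-2)) - 30*159 = 2*(-2) - 30*159 = -4 - 4770 = -4774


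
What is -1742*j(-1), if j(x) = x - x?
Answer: 0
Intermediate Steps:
j(x) = 0
-1742*j(-1) = -1742*0 = 0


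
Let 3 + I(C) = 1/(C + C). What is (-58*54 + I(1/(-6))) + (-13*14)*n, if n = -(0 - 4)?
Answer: -3866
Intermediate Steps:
I(C) = -3 + 1/(2*C) (I(C) = -3 + 1/(C + C) = -3 + 1/(2*C))
n = 4 (n = -1*(-4) = 4)
(-58*54 + I(1/(-6))) + (-13*14)*n = (-58*54 + (-3 + 1/(2*(1/(-6))))) - 13*14*4 = (-3132 + (-3 + 1/(2*(-⅙)))) - 182*4 = (-3132 + (-3 + (½)*(-6))) - 728 = (-3132 + (-3 - 3)) - 728 = (-3132 - 6) - 728 = -3138 - 728 = -3866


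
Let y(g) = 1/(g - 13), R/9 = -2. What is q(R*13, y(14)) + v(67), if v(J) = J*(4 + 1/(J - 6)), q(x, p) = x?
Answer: 2141/61 ≈ 35.098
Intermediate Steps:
R = -18 (R = 9*(-2) = -18)
y(g) = 1/(-13 + g)
v(J) = J*(4 + 1/(-6 + J))
q(R*13, y(14)) + v(67) = -18*13 + 67*(-23 + 4*67)/(-6 + 67) = -234 + 67*(-23 + 268)/61 = -234 + 67*(1/61)*245 = -234 + 16415/61 = 2141/61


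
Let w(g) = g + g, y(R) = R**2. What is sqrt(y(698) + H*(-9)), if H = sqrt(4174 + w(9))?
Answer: 2*sqrt(121801 - 9*sqrt(262)) ≈ 697.58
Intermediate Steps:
w(g) = 2*g
H = 4*sqrt(262) (H = sqrt(4174 + 2*9) = sqrt(4174 + 18) = sqrt(4192) = 4*sqrt(262) ≈ 64.746)
sqrt(y(698) + H*(-9)) = sqrt(698**2 + (4*sqrt(262))*(-9)) = sqrt(487204 - 36*sqrt(262))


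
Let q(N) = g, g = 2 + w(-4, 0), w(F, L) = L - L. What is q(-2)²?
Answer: 4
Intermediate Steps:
w(F, L) = 0
g = 2 (g = 2 + 0 = 2)
q(N) = 2
q(-2)² = 2² = 4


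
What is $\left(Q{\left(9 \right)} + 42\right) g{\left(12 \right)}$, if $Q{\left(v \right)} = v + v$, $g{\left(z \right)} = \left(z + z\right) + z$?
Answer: $2160$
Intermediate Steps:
$g{\left(z \right)} = 3 z$ ($g{\left(z \right)} = 2 z + z = 3 z$)
$Q{\left(v \right)} = 2 v$
$\left(Q{\left(9 \right)} + 42\right) g{\left(12 \right)} = \left(2 \cdot 9 + 42\right) 3 \cdot 12 = \left(18 + 42\right) 36 = 60 \cdot 36 = 2160$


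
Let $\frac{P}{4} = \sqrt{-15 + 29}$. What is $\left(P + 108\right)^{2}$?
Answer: $11888 + 864 \sqrt{14} \approx 15121.0$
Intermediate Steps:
$P = 4 \sqrt{14}$ ($P = 4 \sqrt{-15 + 29} = 4 \sqrt{14} \approx 14.967$)
$\left(P + 108\right)^{2} = \left(4 \sqrt{14} + 108\right)^{2} = \left(108 + 4 \sqrt{14}\right)^{2}$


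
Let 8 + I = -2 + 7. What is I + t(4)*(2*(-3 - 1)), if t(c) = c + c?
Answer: -67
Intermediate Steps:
t(c) = 2*c
I = -3 (I = -8 + (-2 + 7) = -8 + 5 = -3)
I + t(4)*(2*(-3 - 1)) = -3 + (2*4)*(2*(-3 - 1)) = -3 + 8*(2*(-4)) = -3 + 8*(-8) = -3 - 64 = -67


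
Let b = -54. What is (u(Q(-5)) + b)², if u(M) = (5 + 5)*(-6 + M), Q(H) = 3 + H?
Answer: 17956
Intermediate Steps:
u(M) = -60 + 10*M (u(M) = 10*(-6 + M) = -60 + 10*M)
(u(Q(-5)) + b)² = ((-60 + 10*(3 - 5)) - 54)² = ((-60 + 10*(-2)) - 54)² = ((-60 - 20) - 54)² = (-80 - 54)² = (-134)² = 17956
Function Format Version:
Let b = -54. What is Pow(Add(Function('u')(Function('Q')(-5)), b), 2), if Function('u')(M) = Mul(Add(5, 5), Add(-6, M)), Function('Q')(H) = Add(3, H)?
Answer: 17956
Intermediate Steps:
Function('u')(M) = Add(-60, Mul(10, M)) (Function('u')(M) = Mul(10, Add(-6, M)) = Add(-60, Mul(10, M)))
Pow(Add(Function('u')(Function('Q')(-5)), b), 2) = Pow(Add(Add(-60, Mul(10, Add(3, -5))), -54), 2) = Pow(Add(Add(-60, Mul(10, -2)), -54), 2) = Pow(Add(Add(-60, -20), -54), 2) = Pow(Add(-80, -54), 2) = Pow(-134, 2) = 17956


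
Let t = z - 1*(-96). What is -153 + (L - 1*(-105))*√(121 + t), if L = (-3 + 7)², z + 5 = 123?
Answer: -153 + 121*√335 ≈ 2061.7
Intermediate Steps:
z = 118 (z = -5 + 123 = 118)
t = 214 (t = 118 - 1*(-96) = 118 + 96 = 214)
L = 16 (L = 4² = 16)
-153 + (L - 1*(-105))*√(121 + t) = -153 + (16 - 1*(-105))*√(121 + 214) = -153 + (16 + 105)*√335 = -153 + 121*√335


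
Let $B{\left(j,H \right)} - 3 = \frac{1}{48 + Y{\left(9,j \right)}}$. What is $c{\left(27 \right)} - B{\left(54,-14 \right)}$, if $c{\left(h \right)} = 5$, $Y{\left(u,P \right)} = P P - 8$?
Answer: $\frac{5911}{2956} \approx 1.9997$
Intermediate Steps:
$Y{\left(u,P \right)} = -8 + P^{2}$ ($Y{\left(u,P \right)} = P^{2} - 8 = -8 + P^{2}$)
$B{\left(j,H \right)} = 3 + \frac{1}{40 + j^{2}}$ ($B{\left(j,H \right)} = 3 + \frac{1}{48 + \left(-8 + j^{2}\right)} = 3 + \frac{1}{40 + j^{2}}$)
$c{\left(27 \right)} - B{\left(54,-14 \right)} = 5 - \frac{121 + 3 \cdot 54^{2}}{40 + 54^{2}} = 5 - \frac{121 + 3 \cdot 2916}{40 + 2916} = 5 - \frac{121 + 8748}{2956} = 5 - \frac{1}{2956} \cdot 8869 = 5 - \frac{8869}{2956} = \frac{5911}{2956}$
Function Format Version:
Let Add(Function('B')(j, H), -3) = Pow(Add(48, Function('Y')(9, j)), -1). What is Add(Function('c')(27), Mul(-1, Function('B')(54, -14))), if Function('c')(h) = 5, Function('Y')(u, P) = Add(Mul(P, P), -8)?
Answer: Rational(5911, 2956) ≈ 1.9997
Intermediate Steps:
Function('Y')(u, P) = Add(-8, Pow(P, 2)) (Function('Y')(u, P) = Add(Pow(P, 2), -8) = Add(-8, Pow(P, 2)))
Function('B')(j, H) = Add(3, Pow(Add(40, Pow(j, 2)), -1)) (Function('B')(j, H) = Add(3, Pow(Add(48, Add(-8, Pow(j, 2))), -1)) = Add(3, Pow(Add(40, Pow(j, 2)), -1)))
Add(Function('c')(27), Mul(-1, Function('B')(54, -14))) = Add(5, Mul(-1, Mul(Pow(Add(40, Pow(54, 2)), -1), Add(121, Mul(3, Pow(54, 2)))))) = Add(5, Mul(-1, Mul(Pow(Add(40, 2916), -1), Add(121, Mul(3, 2916))))) = Add(5, Mul(-1, Mul(Pow(2956, -1), Add(121, 8748)))) = Add(5, Mul(-1, Mul(Rational(1, 2956), 8869))) = Add(5, Mul(-1, Rational(8869, 2956))) = Add(5, Rational(-8869, 2956)) = Rational(5911, 2956)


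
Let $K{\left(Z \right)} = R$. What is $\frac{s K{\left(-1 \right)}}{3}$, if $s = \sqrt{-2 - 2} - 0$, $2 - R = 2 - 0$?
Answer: $0$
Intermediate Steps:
$R = 0$ ($R = 2 - \left(2 - 0\right) = 2 - \left(2 + 0\right) = 2 - 2 = 0$)
$s = 2 i$ ($s = \sqrt{-4} + 0 = 2 i + 0 = 2 i \approx 2.0 i$)
$K{\left(Z \right)} = 0$
$\frac{s K{\left(-1 \right)}}{3} = \frac{2 i 0}{3} = 0 \cdot \frac{1}{3} = 0$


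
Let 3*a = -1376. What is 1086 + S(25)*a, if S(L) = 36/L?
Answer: 10638/25 ≈ 425.52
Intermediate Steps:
a = -1376/3 (a = (1/3)*(-1376) = -1376/3 ≈ -458.67)
1086 + S(25)*a = 1086 + (36/25)*(-1376/3) = 1086 - 16512/25 = 10638/25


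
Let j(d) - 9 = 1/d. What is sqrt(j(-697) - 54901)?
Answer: 5*I*sqrt(1066681133)/697 ≈ 234.29*I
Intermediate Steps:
j(d) = 9 + 1/d
sqrt(j(-697) - 54901) = sqrt((9 + 1/(-697)) - 54901) = sqrt((9 - 1/697) - 54901) = sqrt(6272/697 - 54901) = sqrt(-38259725/697) = 5*I*sqrt(1066681133)/697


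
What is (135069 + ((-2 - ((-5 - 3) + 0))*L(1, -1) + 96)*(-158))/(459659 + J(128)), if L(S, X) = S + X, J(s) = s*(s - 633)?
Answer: 39967/131673 ≈ 0.30353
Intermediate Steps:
J(s) = s*(-633 + s)
(135069 + ((-2 - ((-5 - 3) + 0))*L(1, -1) + 96)*(-158))/(459659 + J(128)) = (135069 + ((-2 - ((-5 - 3) + 0))*(1 - 1) + 96)*(-158))/(459659 + 128*(-633 + 128)) = (135069 + ((-2 - (-8 + 0))*0 + 96)*(-158))/(459659 + 128*(-505)) = (135069 + ((-2 - 1*(-8))*0 + 96)*(-158))/(459659 - 64640) = (135069 + ((-2 + 8)*0 + 96)*(-158))/395019 = (135069 + (6*0 + 96)*(-158))*(1/395019) = (135069 + (0 + 96)*(-158))*(1/395019) = (135069 + 96*(-158))*(1/395019) = (135069 - 15168)*(1/395019) = 119901*(1/395019) = 39967/131673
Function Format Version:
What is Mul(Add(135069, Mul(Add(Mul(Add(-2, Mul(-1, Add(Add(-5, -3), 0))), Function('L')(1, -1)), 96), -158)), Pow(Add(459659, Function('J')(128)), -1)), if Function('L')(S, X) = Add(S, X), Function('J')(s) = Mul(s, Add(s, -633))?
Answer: Rational(39967, 131673) ≈ 0.30353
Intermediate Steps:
Function('J')(s) = Mul(s, Add(-633, s))
Mul(Add(135069, Mul(Add(Mul(Add(-2, Mul(-1, Add(Add(-5, -3), 0))), Function('L')(1, -1)), 96), -158)), Pow(Add(459659, Function('J')(128)), -1)) = Mul(Add(135069, Mul(Add(Mul(Add(-2, Mul(-1, Add(Add(-5, -3), 0))), Add(1, -1)), 96), -158)), Pow(Add(459659, Mul(128, Add(-633, 128))), -1)) = Mul(Add(135069, Mul(Add(Mul(Add(-2, Mul(-1, Add(-8, 0))), 0), 96), -158)), Pow(Add(459659, Mul(128, -505)), -1)) = Mul(Add(135069, Mul(Add(Mul(Add(-2, Mul(-1, -8)), 0), 96), -158)), Pow(Add(459659, -64640), -1)) = Mul(Add(135069, Mul(Add(Mul(Add(-2, 8), 0), 96), -158)), Pow(395019, -1)) = Mul(Add(135069, Mul(Add(Mul(6, 0), 96), -158)), Rational(1, 395019)) = Mul(Add(135069, Mul(Add(0, 96), -158)), Rational(1, 395019)) = Mul(Add(135069, Mul(96, -158)), Rational(1, 395019)) = Mul(Add(135069, -15168), Rational(1, 395019)) = Mul(119901, Rational(1, 395019)) = Rational(39967, 131673)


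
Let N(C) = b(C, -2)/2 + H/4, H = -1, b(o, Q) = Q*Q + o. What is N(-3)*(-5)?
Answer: -5/4 ≈ -1.2500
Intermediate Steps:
b(o, Q) = o + Q² (b(o, Q) = Q² + o = o + Q²)
N(C) = 7/4 + C/2 (N(C) = (C + (-2)²)/2 - 1/4 = (C + 4)*(½) - 1*¼ = (4 + C)*(½) - ¼ = (2 + C/2) - ¼ = 7/4 + C/2)
N(-3)*(-5) = (7/4 + (½)*(-3))*(-5) = (7/4 - 3/2)*(-5) = (¼)*(-5) = -5/4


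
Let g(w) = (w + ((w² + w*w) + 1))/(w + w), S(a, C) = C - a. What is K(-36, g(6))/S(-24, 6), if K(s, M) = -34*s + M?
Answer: 14767/360 ≈ 41.019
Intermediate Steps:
g(w) = (1 + w + 2*w²)/(2*w) (g(w) = (w + ((w² + w²) + 1))/((2*w)) = (w + (2*w² + 1))*(1/(2*w)) = (w + (1 + 2*w²))*(1/(2*w)) = (1 + w + 2*w²)*(1/(2*w)) = (1 + w + 2*w²)/(2*w))
K(s, M) = M - 34*s
K(-36, g(6))/S(-24, 6) = ((½ + 6 + (½)/6) - 34*(-36))/(6 - 1*(-24)) = ((½ + 6 + (½)*(⅙)) + 1224)/(6 + 24) = ((½ + 6 + 1/12) + 1224)/30 = (79/12 + 1224)*(1/30) = (14767/12)*(1/30) = 14767/360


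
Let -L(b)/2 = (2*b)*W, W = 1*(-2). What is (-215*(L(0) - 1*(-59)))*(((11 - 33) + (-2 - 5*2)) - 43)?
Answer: 976745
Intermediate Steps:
W = -2
L(b) = 8*b (L(b) = -2*2*b*(-2) = -(-8)*b = 8*b)
(-215*(L(0) - 1*(-59)))*(((11 - 33) + (-2 - 5*2)) - 43) = (-215*(8*0 - 1*(-59)))*(((11 - 33) + (-2 - 5*2)) - 43) = (-215*(0 + 59))*((-22 + (-2 - 10)) - 43) = (-215*59)*((-22 - 12) - 43) = -12685*(-34 - 43) = -12685*(-77) = 976745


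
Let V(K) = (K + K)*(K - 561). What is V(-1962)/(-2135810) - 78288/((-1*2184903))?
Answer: -511044809578/111108039915 ≈ -4.5995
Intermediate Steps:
V(K) = 2*K*(-561 + K) (V(K) = (2*K)*(-561 + K) = 2*K*(-561 + K))
V(-1962)/(-2135810) - 78288/((-1*2184903)) = (2*(-1962)*(-561 - 1962))/(-2135810) - 78288/((-1*2184903)) = (2*(-1962)*(-2523))*(-1/2135810) - 78288/(-2184903) = 9900252*(-1/2135810) - 78288*(-1/2184903) = -4950126/1067905 + 3728/104043 = -511044809578/111108039915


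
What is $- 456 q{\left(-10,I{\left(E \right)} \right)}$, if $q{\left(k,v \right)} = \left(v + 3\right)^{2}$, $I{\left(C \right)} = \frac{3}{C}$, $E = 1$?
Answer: $-16416$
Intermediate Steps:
$q{\left(k,v \right)} = \left(3 + v\right)^{2}$
$- 456 q{\left(-10,I{\left(E \right)} \right)} = - 456 \left(3 + \frac{3}{1}\right)^{2} = - 456 \left(3 + 3 \cdot 1\right)^{2} = - 456 \left(3 + 3\right)^{2} = - 456 \cdot 6^{2} = \left(-456\right) 36 = -16416$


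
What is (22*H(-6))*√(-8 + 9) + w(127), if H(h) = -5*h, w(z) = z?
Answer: 787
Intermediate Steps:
(22*H(-6))*√(-8 + 9) + w(127) = (22*(-5*(-6)))*√(-8 + 9) + 127 = (22*30)*√1 + 127 = 660*1 + 127 = 660 + 127 = 787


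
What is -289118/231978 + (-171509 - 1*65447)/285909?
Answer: -22938336205/11054099667 ≈ -2.0751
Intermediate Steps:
-289118/231978 + (-171509 - 1*65447)/285909 = -289118*1/231978 + (-171509 - 65447)*(1/285909) = -144559/115989 - 236956*1/285909 = -144559/115989 - 236956/285909 = -22938336205/11054099667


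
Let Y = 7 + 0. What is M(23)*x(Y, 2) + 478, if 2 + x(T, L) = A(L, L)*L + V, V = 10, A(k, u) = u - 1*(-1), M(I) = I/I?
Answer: 492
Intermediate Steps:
M(I) = 1
A(k, u) = 1 + u (A(k, u) = u + 1 = 1 + u)
Y = 7
x(T, L) = 8 + L*(1 + L) (x(T, L) = -2 + ((1 + L)*L + 10) = -2 + (L*(1 + L) + 10) = -2 + (10 + L*(1 + L)) = 8 + L*(1 + L))
M(23)*x(Y, 2) + 478 = 1*(8 + 2*(1 + 2)) + 478 = 1*(8 + 2*3) + 478 = 1*(8 + 6) + 478 = 1*14 + 478 = 14 + 478 = 492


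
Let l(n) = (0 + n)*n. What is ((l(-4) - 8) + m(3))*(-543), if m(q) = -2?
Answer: -3258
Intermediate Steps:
l(n) = n² (l(n) = n*n = n²)
((l(-4) - 8) + m(3))*(-543) = (((-4)² - 8) - 2)*(-543) = ((16 - 8) - 2)*(-543) = (8 - 2)*(-543) = 6*(-543) = -3258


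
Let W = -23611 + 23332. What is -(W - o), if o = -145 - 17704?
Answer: -17570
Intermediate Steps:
W = -279
o = -17849
-(W - o) = -(-279 - 1*(-17849)) = -(-279 + 17849) = -1*17570 = -17570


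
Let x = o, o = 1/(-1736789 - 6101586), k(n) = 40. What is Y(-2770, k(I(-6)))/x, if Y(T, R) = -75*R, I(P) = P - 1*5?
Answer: 23515125000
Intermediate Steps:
I(P) = -5 + P (I(P) = P - 5 = -5 + P)
o = -1/7838375 (o = 1/(-7838375) = -1/7838375 ≈ -1.2758e-7)
x = -1/7838375 ≈ -1.2758e-7
Y(-2770, k(I(-6)))/x = (-75*40)/(-1/7838375) = -3000*(-7838375) = 23515125000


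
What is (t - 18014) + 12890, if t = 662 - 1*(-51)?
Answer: -4411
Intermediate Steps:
t = 713 (t = 662 + 51 = 713)
(t - 18014) + 12890 = (713 - 18014) + 12890 = -17301 + 12890 = -4411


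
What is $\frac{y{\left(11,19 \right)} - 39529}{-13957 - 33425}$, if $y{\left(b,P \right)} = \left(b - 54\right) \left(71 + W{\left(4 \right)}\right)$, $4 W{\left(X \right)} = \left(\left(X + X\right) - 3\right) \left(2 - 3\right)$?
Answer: $\frac{170113}{189528} \approx 0.89756$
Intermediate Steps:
$W{\left(X \right)} = \frac{3}{4} - \frac{X}{2}$ ($W{\left(X \right)} = \frac{\left(\left(X + X\right) - 3\right) \left(2 - 3\right)}{4} = \frac{\left(2 X - 3\right) \left(-1\right)}{4} = \frac{\left(-3 + 2 X\right) \left(-1\right)}{4} = \frac{3 - 2 X}{4} = \frac{3}{4} - \frac{X}{2}$)
$y{\left(b,P \right)} = - \frac{7533}{2} + \frac{279 b}{4}$ ($y{\left(b,P \right)} = \left(b - 54\right) \left(71 + \left(\frac{3}{4} - 2\right)\right) = \left(-54 + b\right) \left(71 + \left(\frac{3}{4} - 2\right)\right) = \left(-54 + b\right) \left(71 - \frac{5}{4}\right) = \left(-54 + b\right) \frac{279}{4} = - \frac{7533}{2} + \frac{279 b}{4}$)
$\frac{y{\left(11,19 \right)} - 39529}{-13957 - 33425} = \frac{\left(- \frac{7533}{2} + \frac{279}{4} \cdot 11\right) - 39529}{-13957 - 33425} = \frac{\left(- \frac{7533}{2} + \frac{3069}{4}\right) - 39529}{-47382} = \left(- \frac{11997}{4} - 39529\right) \left(- \frac{1}{47382}\right) = \left(- \frac{170113}{4}\right) \left(- \frac{1}{47382}\right) = \frac{170113}{189528}$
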